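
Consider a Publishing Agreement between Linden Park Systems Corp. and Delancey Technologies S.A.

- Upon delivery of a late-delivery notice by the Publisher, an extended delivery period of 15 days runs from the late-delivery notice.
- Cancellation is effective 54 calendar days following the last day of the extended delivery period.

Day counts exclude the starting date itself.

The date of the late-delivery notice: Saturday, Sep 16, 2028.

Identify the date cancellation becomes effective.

Nov 24, 2028

The last day of the extended delivery period: 15 calendar days after Sep 16, 2028 is Oct 1, 2028.
The date cancellation becomes effective: Oct 1, 2028 + 54 days = Nov 24, 2028.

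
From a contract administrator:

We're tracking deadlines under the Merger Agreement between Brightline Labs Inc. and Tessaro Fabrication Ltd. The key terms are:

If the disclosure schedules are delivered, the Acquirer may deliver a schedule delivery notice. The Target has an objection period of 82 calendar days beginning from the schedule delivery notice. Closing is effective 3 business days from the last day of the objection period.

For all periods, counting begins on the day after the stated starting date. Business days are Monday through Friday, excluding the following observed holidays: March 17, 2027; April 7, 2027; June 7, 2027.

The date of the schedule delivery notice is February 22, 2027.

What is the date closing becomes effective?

The last day of the objection period: 82 calendar days after February 22, 2027 is May 15, 2027.
From Saturday, May 15, 2027, 3 business days (May 17, May 18, May 19, skipping weekends) brings us to Wednesday, May 19, 2027, which is the date closing becomes effective.

May 19, 2027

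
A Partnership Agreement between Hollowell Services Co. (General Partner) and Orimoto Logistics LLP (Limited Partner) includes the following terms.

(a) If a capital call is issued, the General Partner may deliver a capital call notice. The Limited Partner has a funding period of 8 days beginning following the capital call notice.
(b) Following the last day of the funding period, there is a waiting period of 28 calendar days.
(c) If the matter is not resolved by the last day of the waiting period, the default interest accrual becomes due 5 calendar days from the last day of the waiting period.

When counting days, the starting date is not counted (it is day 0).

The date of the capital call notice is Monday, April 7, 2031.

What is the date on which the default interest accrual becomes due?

The last day of the funding period: April 7, 2031 + 8 days = April 15, 2031.
The last day of the waiting period: April 15, 2031 + 28 days = May 13, 2031.
The date on which the default interest accrual becomes due: 5 calendar days after May 13, 2031 is May 18, 2031.

May 18, 2031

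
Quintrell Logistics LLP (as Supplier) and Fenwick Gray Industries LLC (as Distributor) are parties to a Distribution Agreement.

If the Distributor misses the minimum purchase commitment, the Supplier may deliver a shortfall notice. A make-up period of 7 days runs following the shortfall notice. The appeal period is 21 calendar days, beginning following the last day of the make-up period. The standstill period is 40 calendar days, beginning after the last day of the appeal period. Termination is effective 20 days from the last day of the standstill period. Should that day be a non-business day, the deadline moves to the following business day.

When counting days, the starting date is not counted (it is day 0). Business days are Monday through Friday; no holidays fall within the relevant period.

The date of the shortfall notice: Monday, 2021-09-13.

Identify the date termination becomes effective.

2021-12-10

Adding 7 calendar days to 2021-09-13 gives 2021-09-20, which is the last day of the make-up period.
The last day of the appeal period: 21 calendar days after 2021-09-20 is 2021-10-11.
The last day of the standstill period: 2021-10-11 + 40 days = 2021-11-20.
Adding 20 calendar days to 2021-11-20 gives 2021-12-10, which is the date termination becomes effective. 2021-12-10 is a Friday, so no roll-forward applies.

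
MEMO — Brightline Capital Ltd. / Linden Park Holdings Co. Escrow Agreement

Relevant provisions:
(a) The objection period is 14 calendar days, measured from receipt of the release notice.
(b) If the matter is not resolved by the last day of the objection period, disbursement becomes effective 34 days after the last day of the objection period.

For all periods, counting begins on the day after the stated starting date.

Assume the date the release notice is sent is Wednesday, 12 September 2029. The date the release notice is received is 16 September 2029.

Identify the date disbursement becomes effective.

Adding 14 calendar days to 16 September 2029 gives 30 September 2029, which is the last day of the objection period.
Adding 34 calendar days to 30 September 2029 gives 3 November 2029, which is the date disbursement becomes effective.

3 November 2029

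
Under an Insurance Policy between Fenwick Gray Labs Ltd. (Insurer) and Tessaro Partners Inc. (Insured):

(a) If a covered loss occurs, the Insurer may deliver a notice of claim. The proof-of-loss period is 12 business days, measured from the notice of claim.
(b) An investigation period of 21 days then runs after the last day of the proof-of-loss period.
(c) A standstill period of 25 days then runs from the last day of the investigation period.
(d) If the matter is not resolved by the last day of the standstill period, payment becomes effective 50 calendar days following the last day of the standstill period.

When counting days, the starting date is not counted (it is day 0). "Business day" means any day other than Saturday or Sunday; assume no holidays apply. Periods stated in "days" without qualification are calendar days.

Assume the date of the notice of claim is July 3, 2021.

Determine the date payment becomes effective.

The last day of the proof-of-loss period: counting 12 business days from Saturday, July 3, 2021 (Jul 5, Jul 6, Jul 7, Jul 8, …, Jul 16, Jul 19, Jul 20, skipping weekends) reaches Tuesday, July 20, 2021.
Adding 21 calendar days to July 20, 2021 gives August 10, 2021, which is the last day of the investigation period.
The last day of the standstill period: August 10, 2021 + 25 days = September 4, 2021.
The date payment becomes effective: September 4, 2021 + 50 days = October 24, 2021.

October 24, 2021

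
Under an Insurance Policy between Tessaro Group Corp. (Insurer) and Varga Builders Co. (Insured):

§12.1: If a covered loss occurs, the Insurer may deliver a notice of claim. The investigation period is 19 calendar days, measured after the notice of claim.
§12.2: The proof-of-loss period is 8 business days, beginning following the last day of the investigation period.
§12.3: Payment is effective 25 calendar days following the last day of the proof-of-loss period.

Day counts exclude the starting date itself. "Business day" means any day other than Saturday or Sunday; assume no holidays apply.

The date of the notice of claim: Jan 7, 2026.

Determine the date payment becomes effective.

The last day of the investigation period: Jan 7, 2026 + 19 days = Jan 26, 2026.
The last day of the proof-of-loss period: counting 8 business days from Monday, Jan 26, 2026 (Jan 27, Jan 28, Jan 29, Jan 30, Feb 2, Feb 3, Feb 4, Feb 5, skipping weekends) reaches Thursday, Feb 5, 2026.
The date payment becomes effective: Feb 5, 2026 + 25 days = Mar 2, 2026.

Mar 2, 2026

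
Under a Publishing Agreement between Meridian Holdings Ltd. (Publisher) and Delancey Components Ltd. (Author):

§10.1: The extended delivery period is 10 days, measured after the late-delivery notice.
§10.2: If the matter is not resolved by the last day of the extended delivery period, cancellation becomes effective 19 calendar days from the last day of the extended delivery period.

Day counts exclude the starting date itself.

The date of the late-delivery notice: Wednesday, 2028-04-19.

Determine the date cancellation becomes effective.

Adding 10 calendar days to 2028-04-19 gives 2028-04-29, which is the last day of the extended delivery period.
The date cancellation becomes effective: 2028-04-29 + 19 days = 2028-05-18.

2028-05-18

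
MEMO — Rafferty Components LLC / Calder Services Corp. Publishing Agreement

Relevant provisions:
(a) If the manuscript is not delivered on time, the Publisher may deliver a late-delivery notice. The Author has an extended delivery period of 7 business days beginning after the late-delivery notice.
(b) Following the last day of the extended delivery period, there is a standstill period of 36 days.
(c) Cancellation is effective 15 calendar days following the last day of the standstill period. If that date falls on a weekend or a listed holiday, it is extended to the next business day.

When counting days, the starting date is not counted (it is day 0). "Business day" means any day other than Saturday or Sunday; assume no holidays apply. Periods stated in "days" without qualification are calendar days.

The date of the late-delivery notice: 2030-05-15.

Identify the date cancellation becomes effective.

2030-07-15

The last day of the extended delivery period: counting 7 business days from Wednesday, 2030-05-15 (May 16, May 17, May 20, May 21, May 22, May 23, May 24, skipping weekends) reaches Friday, 2030-05-24.
The last day of the standstill period: 36 calendar days after 2030-05-24 is 2030-06-29.
The date cancellation becomes effective: 2030-06-29 + 15 days = 2030-07-14. That falls on a Sunday, so it rolls to the next business day, Monday, 2030-07-15.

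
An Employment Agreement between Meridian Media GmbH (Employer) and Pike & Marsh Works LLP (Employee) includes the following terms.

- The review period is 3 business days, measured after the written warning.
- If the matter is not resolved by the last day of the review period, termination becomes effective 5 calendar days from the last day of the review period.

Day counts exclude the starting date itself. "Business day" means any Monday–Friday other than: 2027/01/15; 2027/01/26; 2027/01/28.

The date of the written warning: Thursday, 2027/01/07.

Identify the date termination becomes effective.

The last day of the review period: 3 business days after Thursday, 2027/01/07, skipping weekends — Jan 8, Jan 11, Jan 12 — lands on Tuesday, 2027/01/12.
Adding 5 calendar days to 2027/01/12 gives 2027/01/17, which is the date termination becomes effective.

2027/01/17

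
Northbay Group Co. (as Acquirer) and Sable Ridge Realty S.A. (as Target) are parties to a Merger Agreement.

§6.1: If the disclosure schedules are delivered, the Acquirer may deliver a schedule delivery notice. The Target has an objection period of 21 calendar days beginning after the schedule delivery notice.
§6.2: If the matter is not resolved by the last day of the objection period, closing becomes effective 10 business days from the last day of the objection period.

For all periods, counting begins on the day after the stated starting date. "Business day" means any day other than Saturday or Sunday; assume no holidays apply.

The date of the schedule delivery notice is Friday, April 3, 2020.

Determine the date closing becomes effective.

The last day of the objection period: April 3, 2020 + 21 days = April 24, 2020.
From Friday, April 24, 2020, 10 business days (Apr 27, Apr 28, Apr 29, Apr 30, May 1, May 4, May 5, May 6, May 7, May 8, skipping weekends) brings us to Friday, May 8, 2020, which is the date closing becomes effective.

May 8, 2020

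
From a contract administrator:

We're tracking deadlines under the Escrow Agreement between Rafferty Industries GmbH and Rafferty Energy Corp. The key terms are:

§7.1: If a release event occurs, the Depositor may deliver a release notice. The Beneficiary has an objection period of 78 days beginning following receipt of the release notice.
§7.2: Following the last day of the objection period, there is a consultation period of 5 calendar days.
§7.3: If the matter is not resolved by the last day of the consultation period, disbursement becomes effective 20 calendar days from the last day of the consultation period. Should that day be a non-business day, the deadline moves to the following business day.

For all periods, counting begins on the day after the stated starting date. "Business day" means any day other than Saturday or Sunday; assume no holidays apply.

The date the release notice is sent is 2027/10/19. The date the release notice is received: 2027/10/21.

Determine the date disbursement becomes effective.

The last day of the objection period: 78 calendar days after 2027/10/21 is 2028/01/07.
The last day of the consultation period: 5 calendar days after 2028/01/07 is 2028/01/12.
The date disbursement becomes effective: 20 calendar days after 2028/01/12 is 2028/02/01. 2028/02/01 is a Tuesday, so no roll-forward applies.

2028/02/01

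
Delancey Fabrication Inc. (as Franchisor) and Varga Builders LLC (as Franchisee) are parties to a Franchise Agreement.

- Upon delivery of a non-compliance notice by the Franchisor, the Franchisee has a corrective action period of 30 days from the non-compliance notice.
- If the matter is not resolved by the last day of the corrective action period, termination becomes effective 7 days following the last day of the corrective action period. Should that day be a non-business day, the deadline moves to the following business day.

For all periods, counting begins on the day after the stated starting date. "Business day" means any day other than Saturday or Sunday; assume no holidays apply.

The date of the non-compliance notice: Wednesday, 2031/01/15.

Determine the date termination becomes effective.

2031/02/21

Adding 30 calendar days to 2031/01/15 gives 2031/02/14, which is the last day of the corrective action period.
The date termination becomes effective: 7 calendar days after 2031/02/14 is 2031/02/21. 2031/02/21 is a Friday, so no roll-forward applies.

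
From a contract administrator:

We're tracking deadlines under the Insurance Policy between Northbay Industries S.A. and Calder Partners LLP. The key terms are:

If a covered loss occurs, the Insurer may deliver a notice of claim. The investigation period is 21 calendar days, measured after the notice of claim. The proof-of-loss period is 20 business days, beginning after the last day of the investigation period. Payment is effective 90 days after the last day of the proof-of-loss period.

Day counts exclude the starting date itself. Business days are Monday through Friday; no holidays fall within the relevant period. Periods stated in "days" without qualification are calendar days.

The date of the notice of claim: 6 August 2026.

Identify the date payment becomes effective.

The last day of the investigation period: 21 calendar days after 6 August 2026 is 27 August 2026.
The last day of the proof-of-loss period: 20 business days after Thursday, 27 August 2026, skipping weekends — Aug 28, Aug 31, Sep 1, Sep 2, …, Sep 22, Sep 23, Sep 24 — lands on Thursday, 24 September 2026.
The date payment becomes effective: 24 September 2026 + 90 days = 23 December 2026.

23 December 2026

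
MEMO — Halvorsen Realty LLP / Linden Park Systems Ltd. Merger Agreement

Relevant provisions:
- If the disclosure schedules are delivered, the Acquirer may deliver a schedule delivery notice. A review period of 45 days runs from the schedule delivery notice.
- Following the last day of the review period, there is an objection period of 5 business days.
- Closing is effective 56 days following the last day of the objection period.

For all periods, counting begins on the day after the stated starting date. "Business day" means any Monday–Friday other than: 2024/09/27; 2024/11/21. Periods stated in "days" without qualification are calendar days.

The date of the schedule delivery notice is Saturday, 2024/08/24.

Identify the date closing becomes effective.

2024/12/10

The last day of the review period: 2024/08/24 + 45 days = 2024/10/08.
The last day of the objection period: counting 5 business days from Tuesday, 2024/10/08 (Oct 9, Oct 10, Oct 11, Oct 14, Oct 15, skipping weekends) reaches Tuesday, 2024/10/15.
The date closing becomes effective: 56 calendar days after 2024/10/15 is 2024/12/10.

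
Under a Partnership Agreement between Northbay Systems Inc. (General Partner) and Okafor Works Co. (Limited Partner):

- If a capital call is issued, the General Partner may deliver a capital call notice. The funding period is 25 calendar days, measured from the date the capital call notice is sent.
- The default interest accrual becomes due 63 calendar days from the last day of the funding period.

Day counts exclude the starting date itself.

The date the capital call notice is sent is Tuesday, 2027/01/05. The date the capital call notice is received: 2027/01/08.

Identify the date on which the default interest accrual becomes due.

The last day of the funding period: 25 calendar days after 2027/01/05 is 2027/01/30.
Adding 63 calendar days to 2027/01/30 gives 2027/04/03, which is the date on which the default interest accrual becomes due.

2027/04/03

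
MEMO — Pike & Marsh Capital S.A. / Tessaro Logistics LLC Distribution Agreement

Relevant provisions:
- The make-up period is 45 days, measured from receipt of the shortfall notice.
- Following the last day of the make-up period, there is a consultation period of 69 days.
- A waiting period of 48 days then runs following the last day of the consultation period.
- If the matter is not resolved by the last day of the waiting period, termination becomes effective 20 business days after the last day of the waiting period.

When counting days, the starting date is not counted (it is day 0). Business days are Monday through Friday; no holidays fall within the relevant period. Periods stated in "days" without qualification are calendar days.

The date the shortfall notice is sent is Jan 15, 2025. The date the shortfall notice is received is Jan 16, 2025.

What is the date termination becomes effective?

The last day of the make-up period: Jan 16, 2025 + 45 days = Mar 2, 2025.
Adding 69 calendar days to Mar 2, 2025 gives May 10, 2025, which is the last day of the consultation period.
Adding 48 calendar days to May 10, 2025 gives Jun 27, 2025, which is the last day of the waiting period.
The date termination becomes effective: counting 20 business days from Friday, Jun 27, 2025 (Jun 30, Jul 1, Jul 2, Jul 3, …, Jul 23, Jul 24, Jul 25, skipping weekends) reaches Friday, Jul 25, 2025.

Jul 25, 2025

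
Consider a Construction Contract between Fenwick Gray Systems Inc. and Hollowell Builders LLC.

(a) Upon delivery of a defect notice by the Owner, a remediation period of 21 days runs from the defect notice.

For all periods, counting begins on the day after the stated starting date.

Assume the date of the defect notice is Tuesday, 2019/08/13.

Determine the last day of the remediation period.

The last day of the remediation period: 21 calendar days after 2019/08/13 is 2019/09/03.

2019/09/03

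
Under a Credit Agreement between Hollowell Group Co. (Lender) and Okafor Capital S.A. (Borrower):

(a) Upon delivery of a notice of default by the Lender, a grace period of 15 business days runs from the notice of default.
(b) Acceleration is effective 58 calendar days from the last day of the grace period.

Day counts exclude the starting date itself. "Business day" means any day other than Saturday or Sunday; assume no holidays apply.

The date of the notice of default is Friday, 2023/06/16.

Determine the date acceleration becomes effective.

From Friday, 2023/06/16, 15 business days (Jun 19, Jun 20, Jun 21, Jun 22, …, Jul 5, Jul 6, Jul 7, skipping weekends) brings us to Friday, 2023/07/07, which is the last day of the grace period.
Adding 58 calendar days to 2023/07/07 gives 2023/09/03, which is the date acceleration becomes effective.

2023/09/03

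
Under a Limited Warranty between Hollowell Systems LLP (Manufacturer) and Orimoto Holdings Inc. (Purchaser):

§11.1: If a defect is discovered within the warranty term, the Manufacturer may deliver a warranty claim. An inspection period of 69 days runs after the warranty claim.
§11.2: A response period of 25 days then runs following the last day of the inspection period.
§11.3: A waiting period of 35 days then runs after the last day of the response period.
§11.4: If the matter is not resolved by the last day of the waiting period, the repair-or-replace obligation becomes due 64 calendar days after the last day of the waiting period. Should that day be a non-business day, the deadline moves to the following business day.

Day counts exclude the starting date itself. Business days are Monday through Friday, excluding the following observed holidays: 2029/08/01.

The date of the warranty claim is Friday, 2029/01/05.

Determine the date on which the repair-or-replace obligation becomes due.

Adding 69 calendar days to 2029/01/05 gives 2029/03/15, which is the last day of the inspection period.
Adding 25 calendar days to 2029/03/15 gives 2029/04/09, which is the last day of the response period.
The last day of the waiting period: 35 calendar days after 2029/04/09 is 2029/05/14.
The date on which the repair-or-replace obligation becomes due: 64 calendar days after 2029/05/14 is 2029/07/17. 2029/07/17 is a Tuesday and is not a listed holiday, so no roll-forward applies.

2029/07/17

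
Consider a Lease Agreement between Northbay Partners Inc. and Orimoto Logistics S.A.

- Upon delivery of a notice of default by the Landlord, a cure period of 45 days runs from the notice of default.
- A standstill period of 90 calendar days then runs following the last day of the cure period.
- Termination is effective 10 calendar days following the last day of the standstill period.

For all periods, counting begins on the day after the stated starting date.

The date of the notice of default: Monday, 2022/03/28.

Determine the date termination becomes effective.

2022/08/20

The last day of the cure period: 45 calendar days after 2022/03/28 is 2022/05/12.
The last day of the standstill period: 90 calendar days after 2022/05/12 is 2022/08/10.
The date termination becomes effective: 2022/08/10 + 10 days = 2022/08/20.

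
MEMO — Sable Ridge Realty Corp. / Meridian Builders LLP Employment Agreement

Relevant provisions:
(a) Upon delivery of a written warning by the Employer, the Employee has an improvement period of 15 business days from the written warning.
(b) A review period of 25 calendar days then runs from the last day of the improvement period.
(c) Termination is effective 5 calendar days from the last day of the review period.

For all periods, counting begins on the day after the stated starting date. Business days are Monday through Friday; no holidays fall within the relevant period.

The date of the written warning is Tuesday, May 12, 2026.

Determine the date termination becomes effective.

Jul 2, 2026

From Tuesday, May 12, 2026, 15 business days (May 13, May 14, May 15, May 18, …, May 29, Jun 1, Jun 2, skipping weekends) brings us to Tuesday, Jun 2, 2026, which is the last day of the improvement period.
The last day of the review period: Jun 2, 2026 + 25 days = Jun 27, 2026.
The date termination becomes effective: 5 calendar days after Jun 27, 2026 is Jul 2, 2026.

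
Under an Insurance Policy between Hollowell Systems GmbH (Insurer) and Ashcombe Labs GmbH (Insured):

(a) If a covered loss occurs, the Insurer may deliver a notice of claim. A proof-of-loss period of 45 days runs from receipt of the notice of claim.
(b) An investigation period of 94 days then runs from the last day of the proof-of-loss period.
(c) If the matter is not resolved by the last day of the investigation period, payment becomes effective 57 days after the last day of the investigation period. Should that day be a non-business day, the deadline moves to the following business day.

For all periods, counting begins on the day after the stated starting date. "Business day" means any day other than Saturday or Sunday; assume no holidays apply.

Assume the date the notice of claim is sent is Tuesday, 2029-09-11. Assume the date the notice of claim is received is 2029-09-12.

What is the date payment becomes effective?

The last day of the proof-of-loss period: 45 calendar days after 2029-09-12 is 2029-10-27.
The last day of the investigation period: 94 calendar days after 2029-10-27 is 2030-01-29.
Adding 57 calendar days to 2030-01-29 gives 2030-03-27, which is the date payment becomes effective. 2030-03-27 is a Wednesday, so no roll-forward applies.

2030-03-27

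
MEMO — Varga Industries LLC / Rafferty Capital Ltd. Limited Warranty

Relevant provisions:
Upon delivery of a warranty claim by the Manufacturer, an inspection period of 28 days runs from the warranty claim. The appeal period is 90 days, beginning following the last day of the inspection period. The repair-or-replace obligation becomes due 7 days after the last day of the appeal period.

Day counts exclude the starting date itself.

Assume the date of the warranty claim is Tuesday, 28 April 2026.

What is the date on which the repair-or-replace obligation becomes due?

31 August 2026

The last day of the inspection period: 28 calendar days after 28 April 2026 is 26 May 2026.
Adding 90 calendar days to 26 May 2026 gives 24 August 2026, which is the last day of the appeal period.
The date on which the repair-or-replace obligation becomes due: 24 August 2026 + 7 days = 31 August 2026.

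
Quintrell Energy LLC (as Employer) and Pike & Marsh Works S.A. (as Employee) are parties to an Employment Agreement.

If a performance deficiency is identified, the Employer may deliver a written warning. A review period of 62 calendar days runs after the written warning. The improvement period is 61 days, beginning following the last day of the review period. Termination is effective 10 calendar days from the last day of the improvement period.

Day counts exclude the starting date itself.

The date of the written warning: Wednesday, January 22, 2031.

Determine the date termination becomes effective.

Adding 62 calendar days to January 22, 2031 gives March 25, 2031, which is the last day of the review period.
Adding 61 calendar days to March 25, 2031 gives May 25, 2031, which is the last day of the improvement period.
The date termination becomes effective: May 25, 2031 + 10 days = June 4, 2031.

June 4, 2031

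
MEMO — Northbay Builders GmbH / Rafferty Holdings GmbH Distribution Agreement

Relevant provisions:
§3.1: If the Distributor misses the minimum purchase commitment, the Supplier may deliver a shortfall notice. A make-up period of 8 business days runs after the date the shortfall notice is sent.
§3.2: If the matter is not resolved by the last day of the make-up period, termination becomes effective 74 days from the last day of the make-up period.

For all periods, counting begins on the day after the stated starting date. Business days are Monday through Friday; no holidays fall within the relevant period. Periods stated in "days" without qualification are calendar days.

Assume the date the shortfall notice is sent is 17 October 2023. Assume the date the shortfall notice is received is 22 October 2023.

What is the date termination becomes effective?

9 January 2024

The last day of the make-up period: 8 business days after Tuesday, 17 October 2023, skipping weekends — Oct 18, Oct 19, Oct 20, Oct 23, Oct 24, Oct 25, Oct 26, Oct 27 — lands on Friday, 27 October 2023.
The date termination becomes effective: 74 calendar days after 27 October 2023 is 9 January 2024.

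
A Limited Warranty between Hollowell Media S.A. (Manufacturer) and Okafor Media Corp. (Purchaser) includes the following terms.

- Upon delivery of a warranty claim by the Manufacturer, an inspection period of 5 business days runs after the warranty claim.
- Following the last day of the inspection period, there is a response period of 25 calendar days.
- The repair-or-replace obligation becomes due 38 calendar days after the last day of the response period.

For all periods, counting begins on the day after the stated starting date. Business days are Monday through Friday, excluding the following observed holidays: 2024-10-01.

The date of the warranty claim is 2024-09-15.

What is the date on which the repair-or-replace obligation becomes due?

From Sunday, 2024-09-15, 5 business days (Sep 16, Sep 17, Sep 18, Sep 19, Sep 20, skipping weekends) brings us to Friday, 2024-09-20, which is the last day of the inspection period.
Adding 25 calendar days to 2024-09-20 gives 2024-10-15, which is the last day of the response period.
Adding 38 calendar days to 2024-10-15 gives 2024-11-22, which is the date on which the repair-or-replace obligation becomes due.

2024-11-22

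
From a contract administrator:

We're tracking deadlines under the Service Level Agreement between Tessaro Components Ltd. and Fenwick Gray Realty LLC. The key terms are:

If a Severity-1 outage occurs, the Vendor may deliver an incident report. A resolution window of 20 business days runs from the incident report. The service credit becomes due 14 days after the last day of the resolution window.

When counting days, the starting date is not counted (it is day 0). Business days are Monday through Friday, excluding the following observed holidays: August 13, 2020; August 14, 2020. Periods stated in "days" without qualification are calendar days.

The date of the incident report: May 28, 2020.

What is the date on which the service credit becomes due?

July 9, 2020

From Thursday, May 28, 2020, 20 business days (May 29, Jun 1, Jun 2, Jun 3, …, Jun 23, Jun 24, Jun 25, skipping weekends) brings us to Thursday, June 25, 2020, which is the last day of the resolution window.
The date on which the service credit becomes due: June 25, 2020 + 14 days = July 9, 2020.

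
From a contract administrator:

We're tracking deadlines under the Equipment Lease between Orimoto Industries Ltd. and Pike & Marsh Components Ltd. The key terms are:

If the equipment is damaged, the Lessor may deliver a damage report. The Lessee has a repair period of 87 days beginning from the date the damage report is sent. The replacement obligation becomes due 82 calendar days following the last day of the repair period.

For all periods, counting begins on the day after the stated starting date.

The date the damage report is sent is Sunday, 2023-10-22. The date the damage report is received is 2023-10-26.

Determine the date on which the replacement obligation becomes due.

2024-04-08

Adding 87 calendar days to 2023-10-22 gives 2024-01-17, which is the last day of the repair period.
The date on which the replacement obligation becomes due: 82 calendar days after 2024-01-17 is 2024-04-08.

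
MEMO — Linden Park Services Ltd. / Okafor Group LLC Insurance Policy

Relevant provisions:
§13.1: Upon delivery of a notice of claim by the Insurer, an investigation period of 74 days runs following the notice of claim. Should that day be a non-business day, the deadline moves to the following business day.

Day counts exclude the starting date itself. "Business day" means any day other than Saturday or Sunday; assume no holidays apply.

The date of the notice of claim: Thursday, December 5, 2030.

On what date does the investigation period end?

February 17, 2031

Adding 74 calendar days to December 5, 2030 gives February 17, 2031, which is the last day of the investigation period. February 17, 2031 is a Monday, so no roll-forward applies.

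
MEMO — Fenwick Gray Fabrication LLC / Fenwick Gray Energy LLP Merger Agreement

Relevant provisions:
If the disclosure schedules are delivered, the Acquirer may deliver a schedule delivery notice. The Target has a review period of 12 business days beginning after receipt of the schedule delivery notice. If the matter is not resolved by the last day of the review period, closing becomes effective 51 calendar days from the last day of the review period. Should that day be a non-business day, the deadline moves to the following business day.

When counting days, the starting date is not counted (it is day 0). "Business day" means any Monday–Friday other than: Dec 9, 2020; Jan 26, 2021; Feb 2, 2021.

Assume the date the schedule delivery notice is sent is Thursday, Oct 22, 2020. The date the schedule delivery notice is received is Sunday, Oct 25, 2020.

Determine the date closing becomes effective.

The last day of the review period: 12 business days after Sunday, Oct 25, 2020, skipping weekends — Oct 26, Oct 27, Oct 28, Oct 29, …, Nov 6, Nov 9, Nov 10 — lands on Tuesday, Nov 10, 2020.
The date closing becomes effective: 51 calendar days after Nov 10, 2020 is Dec 31, 2020. Dec 31, 2020 is a Thursday and is not a listed holiday, so no roll-forward applies.

Dec 31, 2020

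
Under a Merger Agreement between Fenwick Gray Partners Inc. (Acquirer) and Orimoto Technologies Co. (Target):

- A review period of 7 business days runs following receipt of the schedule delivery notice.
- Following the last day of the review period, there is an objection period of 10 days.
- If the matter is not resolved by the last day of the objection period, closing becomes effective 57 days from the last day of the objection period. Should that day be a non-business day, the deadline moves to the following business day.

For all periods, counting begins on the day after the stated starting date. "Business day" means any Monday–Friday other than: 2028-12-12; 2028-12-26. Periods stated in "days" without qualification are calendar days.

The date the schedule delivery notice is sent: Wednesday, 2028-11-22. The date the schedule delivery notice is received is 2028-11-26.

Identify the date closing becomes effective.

The last day of the review period: counting 7 business days from Sunday, 2028-11-26 (Nov 27, Nov 28, Nov 29, Nov 30, Dec 1, Dec 4, Dec 5, skipping weekends) reaches Tuesday, 2028-12-05.
Adding 10 calendar days to 2028-12-05 gives 2028-12-15, which is the last day of the objection period.
Adding 57 calendar days to 2028-12-15 gives 2029-02-10, which is the date closing becomes effective. That falls on a Saturday, so it rolls to the next business day, Monday, 2029-02-12.

2029-02-12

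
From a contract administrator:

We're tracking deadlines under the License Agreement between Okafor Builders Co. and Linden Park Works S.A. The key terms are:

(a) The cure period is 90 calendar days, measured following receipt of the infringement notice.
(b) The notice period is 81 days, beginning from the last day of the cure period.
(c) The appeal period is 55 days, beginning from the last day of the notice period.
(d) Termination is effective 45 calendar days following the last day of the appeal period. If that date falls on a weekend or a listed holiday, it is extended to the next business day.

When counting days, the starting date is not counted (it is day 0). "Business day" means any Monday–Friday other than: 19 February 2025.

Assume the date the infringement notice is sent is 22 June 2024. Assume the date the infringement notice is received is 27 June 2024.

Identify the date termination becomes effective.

Adding 90 calendar days to 27 June 2024 gives 25 September 2024, which is the last day of the cure period.
The last day of the notice period: 25 September 2024 + 81 days = 15 December 2024.
The last day of the appeal period: 15 December 2024 + 55 days = 8 February 2025.
The date termination becomes effective: 45 calendar days after 8 February 2025 is 25 March 2025. 25 March 2025 is a Tuesday and is not a listed holiday, so no roll-forward applies.

25 March 2025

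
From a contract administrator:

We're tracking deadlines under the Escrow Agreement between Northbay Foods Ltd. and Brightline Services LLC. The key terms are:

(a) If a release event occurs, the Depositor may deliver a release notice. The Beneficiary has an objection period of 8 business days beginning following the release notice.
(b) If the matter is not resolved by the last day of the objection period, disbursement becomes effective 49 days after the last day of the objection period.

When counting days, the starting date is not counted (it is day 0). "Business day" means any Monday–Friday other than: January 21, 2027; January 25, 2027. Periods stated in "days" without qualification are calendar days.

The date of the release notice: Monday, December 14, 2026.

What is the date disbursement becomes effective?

February 11, 2027

From Monday, December 14, 2026, 8 business days (Dec 15, Dec 16, Dec 17, Dec 18, Dec 21, Dec 22, Dec 23, Dec 24, skipping weekends) brings us to Thursday, December 24, 2026, which is the last day of the objection period.
The date disbursement becomes effective: December 24, 2026 + 49 days = February 11, 2027.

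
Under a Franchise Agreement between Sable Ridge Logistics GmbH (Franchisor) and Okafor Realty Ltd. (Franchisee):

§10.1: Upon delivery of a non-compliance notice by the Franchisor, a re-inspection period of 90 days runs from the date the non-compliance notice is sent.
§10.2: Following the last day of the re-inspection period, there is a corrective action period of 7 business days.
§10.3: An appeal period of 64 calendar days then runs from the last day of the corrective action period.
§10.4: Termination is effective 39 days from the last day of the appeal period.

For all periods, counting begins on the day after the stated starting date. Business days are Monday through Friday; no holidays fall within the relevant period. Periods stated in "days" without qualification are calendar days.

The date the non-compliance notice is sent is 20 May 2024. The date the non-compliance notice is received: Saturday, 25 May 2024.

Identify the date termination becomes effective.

The last day of the re-inspection period: 90 calendar days after 20 May 2024 is 18 August 2024.
The last day of the corrective action period: counting 7 business days from Sunday, 18 August 2024 (Aug 19, Aug 20, Aug 21, Aug 22, Aug 23, Aug 26, Aug 27, skipping weekends) reaches Tuesday, 27 August 2024.
Adding 64 calendar days to 27 August 2024 gives 30 October 2024, which is the last day of the appeal period.
The date termination becomes effective: 30 October 2024 + 39 days = 8 December 2024.

8 December 2024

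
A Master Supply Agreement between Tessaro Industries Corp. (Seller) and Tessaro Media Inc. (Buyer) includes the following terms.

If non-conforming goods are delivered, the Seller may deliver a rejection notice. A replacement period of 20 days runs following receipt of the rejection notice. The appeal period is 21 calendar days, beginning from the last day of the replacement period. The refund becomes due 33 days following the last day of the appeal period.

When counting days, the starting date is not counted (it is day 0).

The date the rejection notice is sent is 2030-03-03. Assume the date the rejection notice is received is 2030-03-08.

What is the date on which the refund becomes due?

The last day of the replacement period: 20 calendar days after 2030-03-08 is 2030-03-28.
The last day of the appeal period: 21 calendar days after 2030-03-28 is 2030-04-18.
The date on which the refund becomes due: 2030-04-18 + 33 days = 2030-05-21.

2030-05-21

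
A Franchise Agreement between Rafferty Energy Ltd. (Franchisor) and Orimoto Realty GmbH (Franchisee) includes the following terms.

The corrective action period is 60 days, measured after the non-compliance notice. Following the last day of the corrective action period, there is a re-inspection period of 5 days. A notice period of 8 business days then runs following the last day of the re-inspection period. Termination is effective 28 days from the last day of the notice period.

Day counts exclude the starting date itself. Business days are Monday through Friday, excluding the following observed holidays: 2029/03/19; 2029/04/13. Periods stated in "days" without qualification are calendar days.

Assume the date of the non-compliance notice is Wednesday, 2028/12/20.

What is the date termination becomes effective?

2029/04/04

The last day of the corrective action period: 2028/12/20 + 60 days = 2029/02/18.
The last day of the re-inspection period: 5 calendar days after 2029/02/18 is 2029/02/23.
The last day of the notice period: 8 business days after Friday, 2029/02/23, skipping weekends — Feb 26, Feb 27, Feb 28, Mar 1, Mar 2, Mar 5, Mar 6, Mar 7 — lands on Wednesday, 2029/03/07.
The date termination becomes effective: 28 calendar days after 2029/03/07 is 2029/04/04.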